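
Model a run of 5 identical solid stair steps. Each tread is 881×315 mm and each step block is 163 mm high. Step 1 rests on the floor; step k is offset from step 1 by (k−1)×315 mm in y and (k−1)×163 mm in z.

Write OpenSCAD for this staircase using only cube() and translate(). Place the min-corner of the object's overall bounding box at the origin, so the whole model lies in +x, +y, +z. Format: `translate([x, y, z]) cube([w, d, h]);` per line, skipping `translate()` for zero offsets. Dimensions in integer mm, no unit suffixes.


cube([881, 315, 163]);
translate([0, 315, 163]) cube([881, 315, 163]);
translate([0, 630, 326]) cube([881, 315, 163]);
translate([0, 945, 489]) cube([881, 315, 163]);
translate([0, 1260, 652]) cube([881, 315, 163]);


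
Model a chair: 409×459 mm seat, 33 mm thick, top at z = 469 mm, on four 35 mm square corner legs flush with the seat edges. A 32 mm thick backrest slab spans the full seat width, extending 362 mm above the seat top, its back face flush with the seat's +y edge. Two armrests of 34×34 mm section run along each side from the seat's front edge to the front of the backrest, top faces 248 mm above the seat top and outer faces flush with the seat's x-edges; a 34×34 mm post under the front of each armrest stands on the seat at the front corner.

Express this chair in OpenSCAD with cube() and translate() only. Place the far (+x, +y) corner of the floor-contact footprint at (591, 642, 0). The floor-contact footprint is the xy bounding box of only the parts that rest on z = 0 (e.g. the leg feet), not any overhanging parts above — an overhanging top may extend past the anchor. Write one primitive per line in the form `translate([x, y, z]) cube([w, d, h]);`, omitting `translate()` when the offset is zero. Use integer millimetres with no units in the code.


translate([182, 183, 436]) cube([409, 459, 33]);
translate([182, 183, 0]) cube([35, 35, 436]);
translate([556, 183, 0]) cube([35, 35, 436]);
translate([182, 607, 0]) cube([35, 35, 436]);
translate([556, 607, 0]) cube([35, 35, 436]);
translate([182, 610, 469]) cube([409, 32, 362]);
translate([182, 183, 683]) cube([34, 427, 34]);
translate([557, 183, 683]) cube([34, 427, 34]);
translate([182, 183, 469]) cube([34, 34, 214]);
translate([557, 183, 469]) cube([34, 34, 214]);


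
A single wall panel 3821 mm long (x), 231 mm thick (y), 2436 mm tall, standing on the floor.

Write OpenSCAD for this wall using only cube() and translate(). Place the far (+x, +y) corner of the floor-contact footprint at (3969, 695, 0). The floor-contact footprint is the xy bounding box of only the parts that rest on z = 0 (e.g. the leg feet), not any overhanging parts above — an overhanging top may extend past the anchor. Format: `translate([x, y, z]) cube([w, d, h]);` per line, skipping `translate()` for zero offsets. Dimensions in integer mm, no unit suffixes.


translate([148, 464, 0]) cube([3821, 231, 2436]);


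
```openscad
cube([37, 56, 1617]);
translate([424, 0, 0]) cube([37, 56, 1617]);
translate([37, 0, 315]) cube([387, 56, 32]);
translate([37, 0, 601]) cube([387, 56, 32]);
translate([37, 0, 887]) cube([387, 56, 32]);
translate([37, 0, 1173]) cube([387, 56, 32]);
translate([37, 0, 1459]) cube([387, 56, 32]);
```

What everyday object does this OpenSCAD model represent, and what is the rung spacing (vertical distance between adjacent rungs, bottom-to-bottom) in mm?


A ladder. The rung spacing is 286 mm.

Two tall 37×56 posts with 5 short bars between them — a ladder. Adjacent rungs sit at z = 315 and z = 601, so the spacing is 601 − 315 = 286 mm.


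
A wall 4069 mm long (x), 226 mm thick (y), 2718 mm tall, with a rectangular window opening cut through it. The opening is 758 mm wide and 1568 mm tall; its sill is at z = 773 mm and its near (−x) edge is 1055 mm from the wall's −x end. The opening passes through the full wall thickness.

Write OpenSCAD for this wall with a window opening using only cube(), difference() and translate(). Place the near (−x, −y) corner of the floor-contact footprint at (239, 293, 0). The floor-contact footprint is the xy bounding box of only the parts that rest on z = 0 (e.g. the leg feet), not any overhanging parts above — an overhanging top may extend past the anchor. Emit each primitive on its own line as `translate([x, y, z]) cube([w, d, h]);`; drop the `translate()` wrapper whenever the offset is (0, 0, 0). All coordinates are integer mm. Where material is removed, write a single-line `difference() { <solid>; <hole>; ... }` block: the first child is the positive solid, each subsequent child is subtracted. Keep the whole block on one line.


difference() { translate([239, 293, 0]) cube([4069, 226, 2718]); translate([1294, 293, 773]) cube([758, 226, 1568]); }


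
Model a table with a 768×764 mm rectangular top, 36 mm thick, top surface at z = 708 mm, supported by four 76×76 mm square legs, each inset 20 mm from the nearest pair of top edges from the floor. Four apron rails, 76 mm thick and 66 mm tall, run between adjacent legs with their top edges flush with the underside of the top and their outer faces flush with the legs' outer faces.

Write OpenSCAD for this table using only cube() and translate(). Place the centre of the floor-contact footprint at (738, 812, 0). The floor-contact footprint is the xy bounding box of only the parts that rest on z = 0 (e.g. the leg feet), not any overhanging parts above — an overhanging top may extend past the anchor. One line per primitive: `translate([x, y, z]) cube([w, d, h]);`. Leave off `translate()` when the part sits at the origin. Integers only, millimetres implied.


translate([354, 430, 672]) cube([768, 764, 36]);
translate([374, 450, 0]) cube([76, 76, 672]);
translate([1026, 450, 0]) cube([76, 76, 672]);
translate([374, 1098, 0]) cube([76, 76, 672]);
translate([1026, 1098, 0]) cube([76, 76, 672]);
translate([450, 450, 606]) cube([576, 76, 66]);
translate([450, 1098, 606]) cube([576, 76, 66]);
translate([374, 526, 606]) cube([76, 572, 66]);
translate([1026, 526, 606]) cube([76, 572, 66]);


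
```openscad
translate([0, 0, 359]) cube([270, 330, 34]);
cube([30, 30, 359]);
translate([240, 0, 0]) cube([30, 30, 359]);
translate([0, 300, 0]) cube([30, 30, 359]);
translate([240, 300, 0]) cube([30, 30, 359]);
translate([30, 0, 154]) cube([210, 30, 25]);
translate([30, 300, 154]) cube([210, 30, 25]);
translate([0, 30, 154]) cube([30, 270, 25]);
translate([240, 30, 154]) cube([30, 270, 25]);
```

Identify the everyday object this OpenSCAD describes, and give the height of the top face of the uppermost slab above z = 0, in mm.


A stool. The seat height is 393 mm.

A 270×330×34 slab at z = 359 on four corner posts — a stool. The seat top is 359 + 34 = 393 mm.


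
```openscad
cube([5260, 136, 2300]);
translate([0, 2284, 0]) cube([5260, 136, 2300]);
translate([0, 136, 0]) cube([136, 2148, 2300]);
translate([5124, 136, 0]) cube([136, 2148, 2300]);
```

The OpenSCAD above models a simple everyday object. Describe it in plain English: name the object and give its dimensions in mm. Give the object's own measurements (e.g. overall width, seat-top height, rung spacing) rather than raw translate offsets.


The wall frame of a small rectangular building: four walls, each 2300 mm tall and 136 mm thick, enclosing a footprint 5260 mm (x) by 2420 mm (y) outside-to-outside, with no floor or roof. The front and back walls (the −y and +y sides) span the full width; the two side walls fit between them.


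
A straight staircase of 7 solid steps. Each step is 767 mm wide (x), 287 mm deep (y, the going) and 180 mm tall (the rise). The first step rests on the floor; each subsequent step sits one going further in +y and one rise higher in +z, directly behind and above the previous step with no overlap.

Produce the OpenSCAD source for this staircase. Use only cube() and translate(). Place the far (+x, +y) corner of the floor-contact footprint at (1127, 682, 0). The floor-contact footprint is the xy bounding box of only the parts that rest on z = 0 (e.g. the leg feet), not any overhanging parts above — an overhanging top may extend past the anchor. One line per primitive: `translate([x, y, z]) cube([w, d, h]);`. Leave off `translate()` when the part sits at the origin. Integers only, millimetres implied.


translate([360, 395, 0]) cube([767, 287, 180]);
translate([360, 682, 180]) cube([767, 287, 180]);
translate([360, 969, 360]) cube([767, 287, 180]);
translate([360, 1256, 540]) cube([767, 287, 180]);
translate([360, 1543, 720]) cube([767, 287, 180]);
translate([360, 1830, 900]) cube([767, 287, 180]);
translate([360, 2117, 1080]) cube([767, 287, 180]);


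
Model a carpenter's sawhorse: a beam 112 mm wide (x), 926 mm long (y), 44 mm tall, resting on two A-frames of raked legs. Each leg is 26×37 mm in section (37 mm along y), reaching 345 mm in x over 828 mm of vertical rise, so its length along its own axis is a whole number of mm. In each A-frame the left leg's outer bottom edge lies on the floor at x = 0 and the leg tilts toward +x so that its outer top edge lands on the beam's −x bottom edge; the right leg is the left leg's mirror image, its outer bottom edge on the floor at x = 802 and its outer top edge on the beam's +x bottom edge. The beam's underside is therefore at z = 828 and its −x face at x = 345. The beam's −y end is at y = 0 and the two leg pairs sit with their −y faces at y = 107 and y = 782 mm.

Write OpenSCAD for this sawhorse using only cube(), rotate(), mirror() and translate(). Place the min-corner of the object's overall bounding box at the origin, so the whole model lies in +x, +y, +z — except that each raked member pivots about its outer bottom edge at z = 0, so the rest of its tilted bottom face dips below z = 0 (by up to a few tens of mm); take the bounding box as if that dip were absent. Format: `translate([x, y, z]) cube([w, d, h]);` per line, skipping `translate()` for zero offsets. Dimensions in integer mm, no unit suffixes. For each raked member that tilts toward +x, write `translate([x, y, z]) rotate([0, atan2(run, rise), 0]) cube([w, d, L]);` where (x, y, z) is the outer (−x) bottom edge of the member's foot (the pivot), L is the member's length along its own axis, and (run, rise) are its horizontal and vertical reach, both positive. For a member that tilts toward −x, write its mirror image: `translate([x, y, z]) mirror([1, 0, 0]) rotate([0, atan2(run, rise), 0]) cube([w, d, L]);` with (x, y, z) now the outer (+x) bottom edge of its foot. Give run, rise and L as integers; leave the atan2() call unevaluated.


translate([345, 0, 828]) cube([112, 926, 44]);
translate([0, 107, 0]) rotate([0, atan2(345, 828), 0]) cube([26, 37, 897]);
translate([802, 107, 0]) mirror([1, 0, 0]) rotate([0, atan2(345, 828), 0]) cube([26, 37, 897]);
translate([0, 782, 0]) rotate([0, atan2(345, 828), 0]) cube([26, 37, 897]);
translate([802, 782, 0]) mirror([1, 0, 0]) rotate([0, atan2(345, 828), 0]) cube([26, 37, 897]);


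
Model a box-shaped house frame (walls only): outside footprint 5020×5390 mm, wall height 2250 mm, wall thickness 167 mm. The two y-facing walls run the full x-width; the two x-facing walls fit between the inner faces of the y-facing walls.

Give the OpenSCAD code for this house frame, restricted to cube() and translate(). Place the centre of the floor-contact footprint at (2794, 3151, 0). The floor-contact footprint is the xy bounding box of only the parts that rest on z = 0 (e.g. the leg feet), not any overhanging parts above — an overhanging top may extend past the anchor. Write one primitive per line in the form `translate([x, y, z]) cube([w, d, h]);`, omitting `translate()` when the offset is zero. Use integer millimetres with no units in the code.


translate([284, 456, 0]) cube([5020, 167, 2250]);
translate([284, 5679, 0]) cube([5020, 167, 2250]);
translate([284, 623, 0]) cube([167, 5056, 2250]);
translate([5137, 623, 0]) cube([167, 5056, 2250]);


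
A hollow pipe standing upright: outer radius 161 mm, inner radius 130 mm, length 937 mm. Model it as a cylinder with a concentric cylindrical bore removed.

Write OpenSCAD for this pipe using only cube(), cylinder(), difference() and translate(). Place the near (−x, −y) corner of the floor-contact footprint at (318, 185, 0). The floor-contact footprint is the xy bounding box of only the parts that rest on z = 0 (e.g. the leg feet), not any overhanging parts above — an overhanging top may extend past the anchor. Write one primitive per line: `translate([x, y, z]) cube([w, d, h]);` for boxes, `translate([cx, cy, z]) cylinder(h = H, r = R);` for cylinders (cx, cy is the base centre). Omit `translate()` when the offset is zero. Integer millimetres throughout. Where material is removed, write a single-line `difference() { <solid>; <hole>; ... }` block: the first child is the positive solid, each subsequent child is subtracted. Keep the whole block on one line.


difference() { translate([479, 346, 0]) cylinder(h = 937, r = 161); translate([479, 346, 0]) cylinder(h = 937, r = 130); }


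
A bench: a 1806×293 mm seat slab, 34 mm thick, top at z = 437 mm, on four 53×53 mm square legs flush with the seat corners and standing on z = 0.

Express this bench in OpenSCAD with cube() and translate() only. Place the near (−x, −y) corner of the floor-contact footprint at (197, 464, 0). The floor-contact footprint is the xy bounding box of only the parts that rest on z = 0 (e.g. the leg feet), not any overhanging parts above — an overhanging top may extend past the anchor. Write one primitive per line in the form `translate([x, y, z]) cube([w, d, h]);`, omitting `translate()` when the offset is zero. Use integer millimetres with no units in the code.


// leg_h = 437 − 34 = 403
translate([197, 464, 403]) cube([1806, 293, 34]);
translate([197, 464, 0]) cube([53, 53, 403]);
translate([197, 704, 0]) cube([53, 53, 403]);
translate([1950, 464, 0]) cube([53, 53, 403]);
translate([1950, 704, 0]) cube([53, 53, 403]);


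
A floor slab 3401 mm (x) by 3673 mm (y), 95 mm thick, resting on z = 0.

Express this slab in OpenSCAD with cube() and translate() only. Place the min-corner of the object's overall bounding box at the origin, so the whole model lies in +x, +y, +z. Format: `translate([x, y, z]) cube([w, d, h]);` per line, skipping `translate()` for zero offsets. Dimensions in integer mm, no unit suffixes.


cube([3401, 3673, 95]);


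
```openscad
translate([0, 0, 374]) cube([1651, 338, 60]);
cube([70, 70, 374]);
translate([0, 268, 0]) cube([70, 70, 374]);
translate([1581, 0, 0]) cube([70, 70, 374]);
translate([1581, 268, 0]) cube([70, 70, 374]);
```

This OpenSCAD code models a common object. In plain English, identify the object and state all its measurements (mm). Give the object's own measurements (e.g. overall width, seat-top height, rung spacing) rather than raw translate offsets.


A long wooden bench with a 1651 mm (x) × 338 mm (y) seat, 60 mm thick, its top surface 434 mm above the floor. Four 70 mm square legs at the seat corners, flush with the edges, run from z = 0 to the seat underside.


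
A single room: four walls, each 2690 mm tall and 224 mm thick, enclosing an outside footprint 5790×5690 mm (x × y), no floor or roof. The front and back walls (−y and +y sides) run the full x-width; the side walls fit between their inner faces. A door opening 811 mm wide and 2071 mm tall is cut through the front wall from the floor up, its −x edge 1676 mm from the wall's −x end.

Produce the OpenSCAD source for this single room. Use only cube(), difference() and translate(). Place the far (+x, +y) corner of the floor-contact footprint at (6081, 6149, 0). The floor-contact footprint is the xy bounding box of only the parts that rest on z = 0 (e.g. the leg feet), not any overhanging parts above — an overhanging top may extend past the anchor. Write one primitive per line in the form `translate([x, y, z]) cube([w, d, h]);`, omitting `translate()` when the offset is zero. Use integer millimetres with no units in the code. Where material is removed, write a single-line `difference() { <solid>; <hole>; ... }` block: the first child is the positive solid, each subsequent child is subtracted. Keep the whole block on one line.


difference() { translate([291, 459, 0]) cube([5790, 224, 2690]); translate([1967, 459, 0]) cube([811, 224, 2071]); }
translate([291, 5925, 0]) cube([5790, 224, 2690]);
translate([291, 683, 0]) cube([224, 5242, 2690]);
translate([5857, 683, 0]) cube([224, 5242, 2690]);


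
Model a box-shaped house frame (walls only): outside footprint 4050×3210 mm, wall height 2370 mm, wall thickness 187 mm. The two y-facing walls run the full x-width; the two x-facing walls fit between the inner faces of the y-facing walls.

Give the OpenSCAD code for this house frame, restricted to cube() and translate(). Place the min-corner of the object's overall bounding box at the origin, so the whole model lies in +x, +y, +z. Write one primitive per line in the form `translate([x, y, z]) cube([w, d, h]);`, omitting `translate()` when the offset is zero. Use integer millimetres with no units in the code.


cube([4050, 187, 2370]);
translate([0, 3023, 0]) cube([4050, 187, 2370]);
translate([0, 187, 0]) cube([187, 2836, 2370]);
translate([3863, 187, 0]) cube([187, 2836, 2370]);


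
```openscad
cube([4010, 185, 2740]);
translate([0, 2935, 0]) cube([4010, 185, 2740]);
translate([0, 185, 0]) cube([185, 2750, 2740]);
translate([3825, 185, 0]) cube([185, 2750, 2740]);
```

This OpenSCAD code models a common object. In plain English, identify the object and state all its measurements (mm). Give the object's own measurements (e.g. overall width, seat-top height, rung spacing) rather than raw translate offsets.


The wall frame of a small rectangular building: four walls, each 2740 mm tall and 185 mm thick, enclosing a footprint 4010 mm (x) by 3120 mm (y) outside-to-outside, with no floor or roof. The front and back walls (the −y and +y sides) span the full width; the two side walls fit between them.


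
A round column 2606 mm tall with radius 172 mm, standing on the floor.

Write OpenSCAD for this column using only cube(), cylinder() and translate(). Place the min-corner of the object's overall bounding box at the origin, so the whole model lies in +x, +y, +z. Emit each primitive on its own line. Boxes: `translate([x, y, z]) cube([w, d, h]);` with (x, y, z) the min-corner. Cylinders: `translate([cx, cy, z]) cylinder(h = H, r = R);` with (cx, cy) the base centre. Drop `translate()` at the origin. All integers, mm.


translate([172, 172, 0]) cylinder(h = 2606, r = 172);


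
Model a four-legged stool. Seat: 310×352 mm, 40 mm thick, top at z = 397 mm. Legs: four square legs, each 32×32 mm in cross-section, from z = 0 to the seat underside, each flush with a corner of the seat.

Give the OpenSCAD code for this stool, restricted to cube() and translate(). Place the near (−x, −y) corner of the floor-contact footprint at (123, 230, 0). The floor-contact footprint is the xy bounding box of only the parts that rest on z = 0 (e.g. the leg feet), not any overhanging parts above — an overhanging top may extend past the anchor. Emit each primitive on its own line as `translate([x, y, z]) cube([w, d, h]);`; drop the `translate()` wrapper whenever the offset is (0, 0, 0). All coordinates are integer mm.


translate([123, 230, 357]) cube([310, 352, 40]);
translate([123, 230, 0]) cube([32, 32, 357]);
translate([401, 230, 0]) cube([32, 32, 357]);
translate([123, 550, 0]) cube([32, 32, 357]);
translate([401, 550, 0]) cube([32, 32, 357]);


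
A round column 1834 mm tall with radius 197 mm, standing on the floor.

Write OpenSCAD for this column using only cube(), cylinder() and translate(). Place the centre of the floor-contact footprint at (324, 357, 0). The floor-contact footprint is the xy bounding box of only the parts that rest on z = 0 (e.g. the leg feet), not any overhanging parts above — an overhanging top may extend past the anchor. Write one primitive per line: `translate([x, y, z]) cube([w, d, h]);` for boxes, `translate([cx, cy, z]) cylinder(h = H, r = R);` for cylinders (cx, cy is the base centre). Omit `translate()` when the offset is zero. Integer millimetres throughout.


translate([324, 357, 0]) cylinder(h = 1834, r = 197);


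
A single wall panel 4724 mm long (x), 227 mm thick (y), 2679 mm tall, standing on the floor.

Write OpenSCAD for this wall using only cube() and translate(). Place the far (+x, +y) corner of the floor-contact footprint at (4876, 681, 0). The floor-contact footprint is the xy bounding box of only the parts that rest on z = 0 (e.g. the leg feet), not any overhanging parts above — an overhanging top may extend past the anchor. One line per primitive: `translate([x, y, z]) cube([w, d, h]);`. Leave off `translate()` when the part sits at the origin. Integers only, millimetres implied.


translate([152, 454, 0]) cube([4724, 227, 2679]);


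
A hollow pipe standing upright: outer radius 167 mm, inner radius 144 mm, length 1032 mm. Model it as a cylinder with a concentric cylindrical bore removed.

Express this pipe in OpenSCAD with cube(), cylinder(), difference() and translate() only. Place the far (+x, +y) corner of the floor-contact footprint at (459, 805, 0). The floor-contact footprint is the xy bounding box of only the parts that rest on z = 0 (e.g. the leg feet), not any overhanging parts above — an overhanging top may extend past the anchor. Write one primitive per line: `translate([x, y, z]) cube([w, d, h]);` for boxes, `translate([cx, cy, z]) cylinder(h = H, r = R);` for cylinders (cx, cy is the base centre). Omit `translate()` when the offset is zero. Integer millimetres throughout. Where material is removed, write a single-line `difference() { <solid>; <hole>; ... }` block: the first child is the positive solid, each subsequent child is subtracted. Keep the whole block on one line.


difference() { translate([292, 638, 0]) cylinder(h = 1032, r = 167); translate([292, 638, 0]) cylinder(h = 1032, r = 144); }


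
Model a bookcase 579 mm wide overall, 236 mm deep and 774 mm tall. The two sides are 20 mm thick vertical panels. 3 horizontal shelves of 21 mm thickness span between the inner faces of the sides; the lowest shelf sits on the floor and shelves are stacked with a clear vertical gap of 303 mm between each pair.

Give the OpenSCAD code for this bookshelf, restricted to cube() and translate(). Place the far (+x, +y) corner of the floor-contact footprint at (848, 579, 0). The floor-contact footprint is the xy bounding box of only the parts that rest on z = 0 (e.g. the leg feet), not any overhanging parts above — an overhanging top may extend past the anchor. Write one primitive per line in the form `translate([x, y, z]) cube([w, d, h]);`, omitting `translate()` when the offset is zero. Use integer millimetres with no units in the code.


translate([269, 343, 0]) cube([20, 236, 774]);
translate([828, 343, 0]) cube([20, 236, 774]);
translate([289, 343, 0]) cube([539, 236, 21]);
translate([289, 343, 324]) cube([539, 236, 21]);
translate([289, 343, 648]) cube([539, 236, 21]);


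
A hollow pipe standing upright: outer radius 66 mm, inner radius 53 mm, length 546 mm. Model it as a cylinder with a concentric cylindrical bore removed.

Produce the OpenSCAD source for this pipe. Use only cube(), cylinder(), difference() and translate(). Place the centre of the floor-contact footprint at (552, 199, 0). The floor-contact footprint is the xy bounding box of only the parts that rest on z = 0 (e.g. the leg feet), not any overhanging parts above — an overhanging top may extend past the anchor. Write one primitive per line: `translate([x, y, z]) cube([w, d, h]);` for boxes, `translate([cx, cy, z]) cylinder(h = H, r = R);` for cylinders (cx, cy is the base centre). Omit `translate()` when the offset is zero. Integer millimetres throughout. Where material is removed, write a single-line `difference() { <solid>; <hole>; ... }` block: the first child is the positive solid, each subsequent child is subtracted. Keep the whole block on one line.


difference() { translate([552, 199, 0]) cylinder(h = 546, r = 66); translate([552, 199, 0]) cylinder(h = 546, r = 53); }


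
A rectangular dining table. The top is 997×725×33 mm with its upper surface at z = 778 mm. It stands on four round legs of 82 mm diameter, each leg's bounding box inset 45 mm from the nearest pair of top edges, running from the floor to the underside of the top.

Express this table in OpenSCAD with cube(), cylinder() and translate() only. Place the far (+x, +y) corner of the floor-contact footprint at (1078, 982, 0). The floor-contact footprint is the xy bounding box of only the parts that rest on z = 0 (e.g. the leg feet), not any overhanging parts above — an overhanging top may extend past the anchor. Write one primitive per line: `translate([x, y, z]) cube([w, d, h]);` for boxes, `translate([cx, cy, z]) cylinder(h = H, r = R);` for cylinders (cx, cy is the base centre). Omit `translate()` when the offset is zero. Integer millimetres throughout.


translate([126, 302, 745]) cube([997, 725, 33]);
translate([212, 388, 0]) cylinder(h = 745, r = 41);
translate([1037, 388, 0]) cylinder(h = 745, r = 41);
translate([212, 941, 0]) cylinder(h = 745, r = 41);
translate([1037, 941, 0]) cylinder(h = 745, r = 41);


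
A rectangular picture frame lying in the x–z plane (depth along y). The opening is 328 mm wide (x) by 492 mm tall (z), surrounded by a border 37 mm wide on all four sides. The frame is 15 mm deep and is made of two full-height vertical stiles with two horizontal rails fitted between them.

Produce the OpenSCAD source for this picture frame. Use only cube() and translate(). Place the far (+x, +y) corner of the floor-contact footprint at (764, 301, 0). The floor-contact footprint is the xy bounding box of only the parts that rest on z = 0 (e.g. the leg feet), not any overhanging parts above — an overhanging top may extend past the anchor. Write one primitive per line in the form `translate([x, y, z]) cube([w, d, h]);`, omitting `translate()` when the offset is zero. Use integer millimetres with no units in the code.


translate([362, 286, 0]) cube([37, 15, 566]);
translate([727, 286, 0]) cube([37, 15, 566]);
translate([399, 286, 0]) cube([328, 15, 37]);
translate([399, 286, 529]) cube([328, 15, 37]);


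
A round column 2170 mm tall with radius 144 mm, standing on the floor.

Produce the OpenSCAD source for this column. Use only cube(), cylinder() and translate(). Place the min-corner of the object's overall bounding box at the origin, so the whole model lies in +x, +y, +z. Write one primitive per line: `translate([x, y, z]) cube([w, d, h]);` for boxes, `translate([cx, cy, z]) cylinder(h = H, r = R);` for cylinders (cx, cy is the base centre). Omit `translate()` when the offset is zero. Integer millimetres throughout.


translate([144, 144, 0]) cylinder(h = 2170, r = 144);


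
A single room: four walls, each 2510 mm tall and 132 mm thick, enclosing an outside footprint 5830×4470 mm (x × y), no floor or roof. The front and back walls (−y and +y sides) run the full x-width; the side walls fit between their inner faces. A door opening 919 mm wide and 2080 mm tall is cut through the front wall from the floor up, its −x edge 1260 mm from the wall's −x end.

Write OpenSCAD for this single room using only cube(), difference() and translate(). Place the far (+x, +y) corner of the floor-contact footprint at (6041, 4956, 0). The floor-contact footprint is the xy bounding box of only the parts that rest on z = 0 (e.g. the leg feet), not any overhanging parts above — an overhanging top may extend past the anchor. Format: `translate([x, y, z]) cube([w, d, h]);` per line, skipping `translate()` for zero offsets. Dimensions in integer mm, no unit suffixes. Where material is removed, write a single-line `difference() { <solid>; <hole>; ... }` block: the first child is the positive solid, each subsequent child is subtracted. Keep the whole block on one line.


difference() { translate([211, 486, 0]) cube([5830, 132, 2510]); translate([1471, 486, 0]) cube([919, 132, 2080]); }
translate([211, 4824, 0]) cube([5830, 132, 2510]);
translate([211, 618, 0]) cube([132, 4206, 2510]);
translate([5909, 618, 0]) cube([132, 4206, 2510]);


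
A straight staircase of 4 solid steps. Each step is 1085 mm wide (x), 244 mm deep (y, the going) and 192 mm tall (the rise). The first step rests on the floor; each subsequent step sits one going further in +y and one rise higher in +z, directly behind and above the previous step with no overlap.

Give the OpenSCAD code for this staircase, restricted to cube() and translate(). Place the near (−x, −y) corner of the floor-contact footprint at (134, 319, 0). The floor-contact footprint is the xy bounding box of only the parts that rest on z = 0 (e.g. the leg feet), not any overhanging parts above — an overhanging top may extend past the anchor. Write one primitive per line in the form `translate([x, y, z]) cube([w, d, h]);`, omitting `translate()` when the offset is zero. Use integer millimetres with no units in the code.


translate([134, 319, 0]) cube([1085, 244, 192]);
translate([134, 563, 192]) cube([1085, 244, 192]);
translate([134, 807, 384]) cube([1085, 244, 192]);
translate([134, 1051, 576]) cube([1085, 244, 192]);


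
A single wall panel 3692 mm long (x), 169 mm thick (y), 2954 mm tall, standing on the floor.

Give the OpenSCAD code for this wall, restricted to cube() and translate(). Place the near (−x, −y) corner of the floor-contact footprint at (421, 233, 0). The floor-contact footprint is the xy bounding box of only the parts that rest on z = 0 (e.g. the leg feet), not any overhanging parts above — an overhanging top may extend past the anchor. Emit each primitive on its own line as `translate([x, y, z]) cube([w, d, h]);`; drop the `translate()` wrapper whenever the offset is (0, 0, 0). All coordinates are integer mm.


translate([421, 233, 0]) cube([3692, 169, 2954]);


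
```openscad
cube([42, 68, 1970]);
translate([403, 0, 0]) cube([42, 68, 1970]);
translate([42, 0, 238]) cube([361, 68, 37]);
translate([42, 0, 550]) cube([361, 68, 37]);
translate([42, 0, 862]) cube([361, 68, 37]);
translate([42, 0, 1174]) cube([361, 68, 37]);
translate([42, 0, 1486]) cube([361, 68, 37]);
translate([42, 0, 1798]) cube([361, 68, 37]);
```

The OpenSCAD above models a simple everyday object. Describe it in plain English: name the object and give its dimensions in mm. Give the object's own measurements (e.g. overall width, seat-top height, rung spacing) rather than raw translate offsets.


A straight ladder. Two 42×68 mm vertical rails, 1970 mm tall, stand 445 mm apart (outside-to-outside) with their front faces coplanar on the −y side. 6 rungs, each 68 mm deep and 37 mm tall, span between the inner faces of the rails, front faces flush with the rails. The lowest rung's underside is at z = 238 mm and rungs are spaced 312 mm apart (underside to underside).


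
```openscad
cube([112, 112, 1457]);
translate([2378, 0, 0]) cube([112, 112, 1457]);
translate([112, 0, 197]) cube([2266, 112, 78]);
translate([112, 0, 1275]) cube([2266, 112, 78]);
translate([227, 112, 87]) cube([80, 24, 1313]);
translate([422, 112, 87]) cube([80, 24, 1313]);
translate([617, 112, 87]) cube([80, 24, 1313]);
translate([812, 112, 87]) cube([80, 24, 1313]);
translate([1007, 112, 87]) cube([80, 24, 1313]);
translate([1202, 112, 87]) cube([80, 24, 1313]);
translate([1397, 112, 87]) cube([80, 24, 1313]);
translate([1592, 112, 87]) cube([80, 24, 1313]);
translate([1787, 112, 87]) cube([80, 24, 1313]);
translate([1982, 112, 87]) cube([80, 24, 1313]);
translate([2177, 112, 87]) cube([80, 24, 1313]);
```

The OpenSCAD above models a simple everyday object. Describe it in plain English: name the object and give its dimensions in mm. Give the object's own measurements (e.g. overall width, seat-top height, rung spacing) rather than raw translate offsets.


A fence section. Two 112×112 mm posts, 1457 mm tall, stand on the floor with a clear span of 2266 mm between their inner faces. Two horizontal rails of 112×78 mm section span the gap between the posts with their undersides at z = 197 mm and z = 1275 mm, flush with the posts' −y face. 11 pickets, each 80 mm wide, 24 mm thick and 1313 mm tall, are fixed to the +y face of the rails with their bottoms at z = 87 mm, spaced across the span with a 115 mm gap after the −x post and between neighbouring pickets, with 121 mm left before the +x post.


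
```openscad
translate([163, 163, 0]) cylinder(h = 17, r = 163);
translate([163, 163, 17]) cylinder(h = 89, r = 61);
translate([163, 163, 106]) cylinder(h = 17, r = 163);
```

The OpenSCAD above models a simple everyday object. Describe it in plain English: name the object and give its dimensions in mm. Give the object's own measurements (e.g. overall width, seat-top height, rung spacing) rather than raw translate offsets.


A spool: two coaxial disc flanges of radius 163 mm and thickness 17 mm, joined by a core cylinder of radius 61 mm and height 89 mm. The lower flange rests on z = 0 and the three cylinders share a vertical axis.


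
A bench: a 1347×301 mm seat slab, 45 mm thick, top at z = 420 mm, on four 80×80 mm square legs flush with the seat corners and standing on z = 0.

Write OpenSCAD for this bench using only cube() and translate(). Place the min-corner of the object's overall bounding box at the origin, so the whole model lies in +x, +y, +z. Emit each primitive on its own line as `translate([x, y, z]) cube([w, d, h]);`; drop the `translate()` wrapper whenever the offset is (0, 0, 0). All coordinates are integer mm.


translate([0, 0, 375]) cube([1347, 301, 45]);
cube([80, 80, 375]);
translate([0, 221, 0]) cube([80, 80, 375]);
translate([1267, 0, 0]) cube([80, 80, 375]);
translate([1267, 221, 0]) cube([80, 80, 375]);


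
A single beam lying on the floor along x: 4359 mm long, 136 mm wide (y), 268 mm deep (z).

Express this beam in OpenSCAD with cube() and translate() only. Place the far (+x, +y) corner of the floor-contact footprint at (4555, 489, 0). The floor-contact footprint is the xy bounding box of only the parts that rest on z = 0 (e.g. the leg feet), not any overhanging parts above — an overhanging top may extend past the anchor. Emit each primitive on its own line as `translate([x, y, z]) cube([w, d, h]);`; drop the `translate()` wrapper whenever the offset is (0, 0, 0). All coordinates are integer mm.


translate([196, 353, 0]) cube([4359, 136, 268]);


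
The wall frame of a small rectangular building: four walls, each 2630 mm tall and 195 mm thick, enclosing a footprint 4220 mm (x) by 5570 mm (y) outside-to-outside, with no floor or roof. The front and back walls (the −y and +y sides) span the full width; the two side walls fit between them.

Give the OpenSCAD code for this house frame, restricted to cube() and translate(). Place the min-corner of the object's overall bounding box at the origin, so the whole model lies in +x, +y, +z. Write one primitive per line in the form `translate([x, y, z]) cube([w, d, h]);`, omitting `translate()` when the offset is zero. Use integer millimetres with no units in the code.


cube([4220, 195, 2630]);
translate([0, 5375, 0]) cube([4220, 195, 2630]);
translate([0, 195, 0]) cube([195, 5180, 2630]);
translate([4025, 195, 0]) cube([195, 5180, 2630]);


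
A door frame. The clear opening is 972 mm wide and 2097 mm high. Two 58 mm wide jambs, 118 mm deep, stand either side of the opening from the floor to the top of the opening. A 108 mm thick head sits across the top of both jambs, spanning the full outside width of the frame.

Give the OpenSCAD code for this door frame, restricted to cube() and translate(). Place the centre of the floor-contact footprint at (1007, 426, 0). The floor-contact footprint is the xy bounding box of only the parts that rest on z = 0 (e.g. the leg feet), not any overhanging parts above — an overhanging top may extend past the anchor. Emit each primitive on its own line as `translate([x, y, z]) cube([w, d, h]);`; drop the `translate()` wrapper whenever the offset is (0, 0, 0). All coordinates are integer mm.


translate([463, 367, 0]) cube([58, 118, 2097]);
translate([1493, 367, 0]) cube([58, 118, 2097]);
translate([463, 367, 2097]) cube([1088, 118, 108]);


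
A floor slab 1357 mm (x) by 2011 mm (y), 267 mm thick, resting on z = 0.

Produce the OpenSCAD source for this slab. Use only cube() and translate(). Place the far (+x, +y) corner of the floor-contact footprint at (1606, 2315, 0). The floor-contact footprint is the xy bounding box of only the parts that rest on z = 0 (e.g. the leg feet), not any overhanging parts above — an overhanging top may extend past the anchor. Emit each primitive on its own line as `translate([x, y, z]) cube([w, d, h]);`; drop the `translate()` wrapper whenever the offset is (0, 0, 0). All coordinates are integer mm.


translate([249, 304, 0]) cube([1357, 2011, 267]);


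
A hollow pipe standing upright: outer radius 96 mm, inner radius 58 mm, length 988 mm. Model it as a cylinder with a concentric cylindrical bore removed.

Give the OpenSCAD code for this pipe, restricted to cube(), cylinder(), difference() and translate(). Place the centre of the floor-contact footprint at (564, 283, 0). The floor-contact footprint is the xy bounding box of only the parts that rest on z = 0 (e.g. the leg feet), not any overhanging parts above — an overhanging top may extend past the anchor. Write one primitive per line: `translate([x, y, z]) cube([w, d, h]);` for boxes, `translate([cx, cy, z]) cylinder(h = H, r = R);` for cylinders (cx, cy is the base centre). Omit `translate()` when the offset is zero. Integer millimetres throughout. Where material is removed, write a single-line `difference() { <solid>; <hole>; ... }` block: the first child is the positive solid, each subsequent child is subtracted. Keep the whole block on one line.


difference() { translate([564, 283, 0]) cylinder(h = 988, r = 96); translate([564, 283, 0]) cylinder(h = 988, r = 58); }


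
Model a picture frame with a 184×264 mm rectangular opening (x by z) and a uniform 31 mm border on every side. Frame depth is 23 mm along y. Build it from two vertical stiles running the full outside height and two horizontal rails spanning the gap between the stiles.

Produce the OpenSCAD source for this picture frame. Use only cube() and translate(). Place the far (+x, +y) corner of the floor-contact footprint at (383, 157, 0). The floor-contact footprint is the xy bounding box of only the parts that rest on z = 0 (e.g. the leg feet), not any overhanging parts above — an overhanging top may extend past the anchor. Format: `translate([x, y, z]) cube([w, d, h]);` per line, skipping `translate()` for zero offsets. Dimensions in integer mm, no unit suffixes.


translate([137, 134, 0]) cube([31, 23, 326]);
translate([352, 134, 0]) cube([31, 23, 326]);
translate([168, 134, 0]) cube([184, 23, 31]);
translate([168, 134, 295]) cube([184, 23, 31]);


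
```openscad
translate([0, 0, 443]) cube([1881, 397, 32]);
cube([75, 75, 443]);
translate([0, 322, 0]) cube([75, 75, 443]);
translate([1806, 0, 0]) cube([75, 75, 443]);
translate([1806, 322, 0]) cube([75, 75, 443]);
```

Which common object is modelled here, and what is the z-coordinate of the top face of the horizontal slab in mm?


A bench. The seat-top height is 475 mm.

A long slab on four corner posts — a bench. The slab sits at z = 443 with thickness 32, so the top is 443 + 32 = 475 mm.


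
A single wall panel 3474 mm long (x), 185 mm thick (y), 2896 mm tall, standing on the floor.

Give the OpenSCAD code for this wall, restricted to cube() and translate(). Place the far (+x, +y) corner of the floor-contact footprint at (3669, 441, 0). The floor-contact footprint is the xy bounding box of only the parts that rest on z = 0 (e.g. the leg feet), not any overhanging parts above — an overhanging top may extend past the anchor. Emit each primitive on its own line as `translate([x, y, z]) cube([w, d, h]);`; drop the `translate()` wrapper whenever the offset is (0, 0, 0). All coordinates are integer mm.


translate([195, 256, 0]) cube([3474, 185, 2896]);


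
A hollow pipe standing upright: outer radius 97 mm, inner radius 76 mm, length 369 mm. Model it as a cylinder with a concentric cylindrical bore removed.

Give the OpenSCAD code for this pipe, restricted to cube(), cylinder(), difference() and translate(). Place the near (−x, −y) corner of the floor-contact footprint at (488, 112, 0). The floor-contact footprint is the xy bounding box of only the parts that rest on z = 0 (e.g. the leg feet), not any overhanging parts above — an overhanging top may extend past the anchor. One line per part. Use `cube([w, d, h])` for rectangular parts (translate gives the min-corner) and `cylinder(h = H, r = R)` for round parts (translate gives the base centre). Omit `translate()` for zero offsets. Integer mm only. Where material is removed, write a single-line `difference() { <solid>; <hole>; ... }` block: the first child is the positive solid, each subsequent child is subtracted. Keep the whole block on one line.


difference() { translate([585, 209, 0]) cylinder(h = 369, r = 97); translate([585, 209, 0]) cylinder(h = 369, r = 76); }
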